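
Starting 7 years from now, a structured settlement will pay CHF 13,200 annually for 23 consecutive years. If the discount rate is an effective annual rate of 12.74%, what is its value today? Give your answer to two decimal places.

CHF 47,258.79

Value one period before first payment (t=6): 13200 × [1 − (1+0.1274)^(−23)] / 0.1274 = 13200 × 7.351515 = 97,040.0028
Discount back 6 years: 97,040.0028 × (1+0.1274)^(−6) = 97,040.0028 × 0.487003 = 47,258.7921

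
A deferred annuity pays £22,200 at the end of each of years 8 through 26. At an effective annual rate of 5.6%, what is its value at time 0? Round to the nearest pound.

Value one period before first payment (t=7): 22200 × [1 − (1+0.056)^(−19)] / 0.056 = 22200 × 11.515562 = 255,645.4787
PV₀ = 255,645.4787 / (1+0.056)^7 = 255,645.4787 / 1.464359 = 174,578.4723

£174,578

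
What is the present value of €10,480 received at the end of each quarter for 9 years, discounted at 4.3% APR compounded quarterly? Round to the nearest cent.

€311,480.13

With 4 periods per year: i = 0.01075, n = 36.
PV = 10480 × [1 − (1+0.01075)^(−36)] / 0.01075 = 10480 × 29.721386 = 311,480.1297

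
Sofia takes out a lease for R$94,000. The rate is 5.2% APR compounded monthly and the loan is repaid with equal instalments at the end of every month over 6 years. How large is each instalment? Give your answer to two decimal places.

With 12 periods per year: i = 0.00433333, n = 72.
PMT = 94000 / ( [1 − (1+0.00433333)^(−72)] / 0.00433333 ) = 94000 / 61.736518 = 1,522.5996

R$1,522.60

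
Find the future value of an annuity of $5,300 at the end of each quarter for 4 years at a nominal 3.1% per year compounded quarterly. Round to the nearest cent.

$89,911.84

i = 0.031/4 = 0.00775 per quarter; n = 4·4 = 16.
FV = 5300 × [(1+0.00775)^16 − 1] / 0.00775 = 5300 × 16.964498 = 89,911.8403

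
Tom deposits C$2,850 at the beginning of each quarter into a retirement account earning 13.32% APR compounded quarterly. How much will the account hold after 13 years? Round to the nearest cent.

i = 0.1332/4 = 0.0333 per quarter; n = 13·4 = 52.
FV = PMT · [(1+i)^n − 1] / i × (1+i) = 2850 · 139.404083 = 397,301.6358
(Beginning-of-period payments → annuity-due factor ×(1+i).)

C$397,301.64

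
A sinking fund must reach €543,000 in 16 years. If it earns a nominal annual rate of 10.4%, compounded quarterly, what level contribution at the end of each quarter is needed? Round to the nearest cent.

i = 0.104/4 = 0.026 per quarter; n = 16·4 = 64.
PMT = 543000 / ( [(1+0.026)^64 − 1] / 0.026 ) = 543000 / 160.357396 = 3,386.1862

€3,386.19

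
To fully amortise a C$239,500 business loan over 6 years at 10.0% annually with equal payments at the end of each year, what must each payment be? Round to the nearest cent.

C$54,990.97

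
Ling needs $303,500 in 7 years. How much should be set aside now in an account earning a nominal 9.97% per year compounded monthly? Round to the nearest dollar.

Periodic rate i = 0.0997/12 = 0.00830833; n = 7 × 12 = 84 periods.
PV = FV·(1+i)^(−n) = 303,500 × 0.499066 = 151,466.5555

$151,467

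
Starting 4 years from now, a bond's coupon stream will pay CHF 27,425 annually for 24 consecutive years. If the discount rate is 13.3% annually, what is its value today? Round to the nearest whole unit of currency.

CHF 134,696

Value one period before first payment (t=3): 27425 × [1 − (1+0.133)^(−24)] / 0.133 = 27425 × 7.143279 = 195,904.4320
PV₀ = 195,904.4320 / (1+0.133)^3 = 195,904.4320 / 1.454420 = 134,695.9481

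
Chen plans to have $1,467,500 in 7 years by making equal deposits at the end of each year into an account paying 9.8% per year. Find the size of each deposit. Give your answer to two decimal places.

PMT = 1.4675e+06 / ( [(1+0.098)^7 − 1] / 0.098 ) = 1.4675e+06 / 9.429083 = 155,635.4974

$155,635.50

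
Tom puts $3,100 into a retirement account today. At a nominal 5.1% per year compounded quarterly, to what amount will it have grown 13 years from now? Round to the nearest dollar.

i = 0.051/4 = 0.01275 per quarter; n = 13·4 = 52.
3,100 × (1+0.01275)^52 = 3,100 × 1.932489 = 5,990.7168

$5,991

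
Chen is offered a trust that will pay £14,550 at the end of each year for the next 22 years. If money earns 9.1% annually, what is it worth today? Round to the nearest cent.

PV = PMT · [1 − (1+i)^(−n)] / i = 14550 · 9.371623 = 136,357.1211

£136,357.12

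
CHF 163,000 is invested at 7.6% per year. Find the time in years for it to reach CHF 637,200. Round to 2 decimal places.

18.61 years

n = ln(637200/163000) / ln(1+0.076) = ln(3.90920) / 0.073250 = 18.6119 years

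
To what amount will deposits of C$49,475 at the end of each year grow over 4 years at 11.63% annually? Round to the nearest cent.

C$235,178.22

Accumulation factor s(4|0.1163) = 4.753476; FV = 49475 × 4.753476 = 235,178.2151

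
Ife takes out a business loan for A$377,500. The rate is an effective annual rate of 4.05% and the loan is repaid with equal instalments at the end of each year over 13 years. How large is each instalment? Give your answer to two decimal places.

Annuity-PV factor = 9.954738; PMT = 377500 / 9.954738 = 37,921.6399

A$37,921.64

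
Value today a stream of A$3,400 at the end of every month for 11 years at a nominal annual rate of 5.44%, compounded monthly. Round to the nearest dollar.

A$337,174

i = 0.0544/12 = 0.00453333 per month; n = 11·12 = 132.
PV = PMT · [1 − (1+i)^(−n)] / i = 3400 · 99.168909 = 337,174.2899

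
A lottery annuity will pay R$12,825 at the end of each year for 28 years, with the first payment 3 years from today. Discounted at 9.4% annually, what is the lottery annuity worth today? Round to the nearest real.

R$104,784

Value one period before first payment (t=2): 12825 × [1 − (1+0.094)^(−28)] / 0.094 = 12825 × 9.778518 = 125,409.4970
Discount back 2 years: 125,409.4970 × (1+0.094)^(−2) = 125,409.4970 × 0.835536 = 104,784.1952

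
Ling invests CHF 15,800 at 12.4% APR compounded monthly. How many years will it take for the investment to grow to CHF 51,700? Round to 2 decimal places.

9.61 years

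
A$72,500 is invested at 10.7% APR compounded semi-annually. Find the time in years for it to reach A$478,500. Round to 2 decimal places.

18.10 years

Periodic rate i = 0.107/2 = 0.0535.
(1+i)^n = 478500/72500 = 6.60000, so n = ln 6.60000 / ln 1.0535 = 36.2077 half-years
= 36.2077/2 years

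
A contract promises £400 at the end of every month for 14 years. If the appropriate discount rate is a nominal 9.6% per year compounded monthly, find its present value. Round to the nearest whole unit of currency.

£36,890

Periodic rate i = 0.096/12 = 0.008; n = 14 × 12 = 168 periods.
PV = 400 × [1 − (1+0.008)^(−168)] / 0.008 = 400 × 92.225157 = 36,890.0628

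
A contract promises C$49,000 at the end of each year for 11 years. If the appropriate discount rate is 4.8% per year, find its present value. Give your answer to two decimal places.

C$411,323.48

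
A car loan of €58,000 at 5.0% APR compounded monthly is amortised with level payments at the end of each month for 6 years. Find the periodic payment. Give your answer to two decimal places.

i = 0.05/12 = 0.00416667 per month; n = 6·12 = 72.
Annuity-PV factor = 62.092777; PMT = 58000 / 62.092777 = 934.0861

€934.09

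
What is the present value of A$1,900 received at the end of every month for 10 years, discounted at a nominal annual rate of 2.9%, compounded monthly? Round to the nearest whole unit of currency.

A$197,711

Periodic rate i = 0.029/12 = 0.00241667; n = 10 × 12 = 120 periods.
PV = 1900 × [1 − (1+0.00241667)^(−120)] / 0.00241667 = 1900 × 104.058457 = 197,711.0682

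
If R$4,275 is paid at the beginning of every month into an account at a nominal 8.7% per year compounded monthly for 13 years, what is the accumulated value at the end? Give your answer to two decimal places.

Periodic rate i = 0.087/12 = 0.00725; n = 13 × 12 = 156 periods.
Accumulation factor s(156|0.00725) × (1+i) = 289.829037; FV = 4275 × 289.829037 = 1,239,019.1343
(Beginning-of-period payments → annuity-due factor ×(1+i).)

R$1,239,019.13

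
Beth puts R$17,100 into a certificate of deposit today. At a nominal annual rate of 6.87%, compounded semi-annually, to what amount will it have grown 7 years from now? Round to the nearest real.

Periodic rate i = 0.0687/2 = 0.03435; n = 7 × 2 = 14 periods.
FV = 17,100 × (1 + 0.03435)^14 = 27,437.3001

R$27,437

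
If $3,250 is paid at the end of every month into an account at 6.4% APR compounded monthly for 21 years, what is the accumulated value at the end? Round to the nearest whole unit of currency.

$1,718,853

i = 0.064/12 = 0.00533333 per month; n = 21·12 = 252.
FV = PMT · [(1+i)^n − 1] / i = 3250 · 528.877697 = 1,718,852.5155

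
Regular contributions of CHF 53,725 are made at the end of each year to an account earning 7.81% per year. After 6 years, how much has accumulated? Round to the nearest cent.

Accumulation factor s(6|0.0781) = 7.300864; FV = 53725 × 7.300864 = 392,238.9200

CHF 392,238.92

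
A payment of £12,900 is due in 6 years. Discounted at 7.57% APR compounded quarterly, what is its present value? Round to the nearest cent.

Periodic rate i = 0.0757/4 = 0.018925; n = 6 × 4 = 24 periods.
Discount factor = (1+0.018925)^(−24) = 0.637656; PV = 12,900 × 0.637656 = 8,225.7684

£8,225.77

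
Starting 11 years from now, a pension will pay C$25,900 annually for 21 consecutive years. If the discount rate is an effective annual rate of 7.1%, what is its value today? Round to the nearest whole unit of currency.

Value one period before first payment (t=10): 25900 × [1 − (1+0.071)^(−21)] / 0.071 = 25900 × 10.748993 = 278,398.9206
PV₀ = 278,398.9206 / (1+0.071)^10 = 278,398.9206 / 1.985613 = 140,208.0143

C$140,208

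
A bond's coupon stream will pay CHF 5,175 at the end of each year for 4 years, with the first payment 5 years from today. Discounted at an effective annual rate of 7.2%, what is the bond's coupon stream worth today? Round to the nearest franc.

Value one period before first payment (t=4): 5175 × [1 − (1+0.072)^(−4)] / 0.072 = 5175 × 3.371974 = 17,449.9651
PV₀ = 17,449.9651 / (1+0.072)^4 = 17,449.9651 / 1.320624 = 13,213.4255

CHF 13,213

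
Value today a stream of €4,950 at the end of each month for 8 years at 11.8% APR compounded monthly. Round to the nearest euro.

i = 0.118/12 = 0.00983333 per month; n = 8·12 = 96.
PV = PMT · [1 − (1+i)^(−n)] / i = 4950 · 61.945766 = 306,631.5426

€306,632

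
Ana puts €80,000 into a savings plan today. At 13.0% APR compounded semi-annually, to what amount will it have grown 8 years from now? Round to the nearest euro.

€219,121

Periodic rate i = 0.13/2 = 0.065; n = 8 × 2 = 16 periods.
FV = PV·(1+i)^n = 80,000 × 2.739011 = 219,120.8538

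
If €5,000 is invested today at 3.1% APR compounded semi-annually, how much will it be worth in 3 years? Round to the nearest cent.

Periodic rate i = 0.031/2 = 0.0155; n = 3 × 2 = 6 periods.
FV = 5,000 × (1 + 0.0155)^6 = 5,483.3955

€5,483.40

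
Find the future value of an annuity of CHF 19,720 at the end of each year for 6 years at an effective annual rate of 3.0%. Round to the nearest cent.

FV = PMT · [(1+i)^n − 1] / i = 19720 · 6.468410 = 127,557.0429

CHF 127,557.04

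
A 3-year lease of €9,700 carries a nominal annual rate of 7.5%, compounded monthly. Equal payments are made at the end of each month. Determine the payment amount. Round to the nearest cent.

€301.73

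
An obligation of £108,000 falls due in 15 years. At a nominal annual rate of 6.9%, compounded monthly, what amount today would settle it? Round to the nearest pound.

£38,478

i = 0.069/12 = 0.00575 per month; n = 15·12 = 180.
PV = 108,000 / (1 + 0.00575)^180 = 108,000 / 2.806774 = 38,478.3403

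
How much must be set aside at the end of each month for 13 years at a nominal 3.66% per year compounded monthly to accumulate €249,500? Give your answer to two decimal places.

€1,251.32

Periodic rate i = 0.0366/12 = 0.00305; n = 13 × 12 = 156 periods.
FV-annuity factor = 199.388922; PMT = 249500 / 199.388922 = 1,251.3233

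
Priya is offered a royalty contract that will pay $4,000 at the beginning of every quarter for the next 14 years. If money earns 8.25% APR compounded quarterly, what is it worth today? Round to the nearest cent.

$134,840.04

With 4 periods per year: i = 0.020625, n = 56.
PV = 4000 × [1 − (1+0.020625)^(−56)] / 0.020625 × (1+i) = 4000 × 33.710010 = 134,840.0390
(annuity-due: payments at period start, so ×(1+i).)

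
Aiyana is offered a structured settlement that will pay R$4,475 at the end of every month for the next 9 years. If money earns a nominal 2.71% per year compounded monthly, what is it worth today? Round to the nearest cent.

i = 0.0271/12 = 0.00225833 per month; n = 9·12 = 108.
PV = PMT · [1 − (1+i)^(−n)] / i = 4475 · 95.742514 = 428,447.7501

R$428,447.75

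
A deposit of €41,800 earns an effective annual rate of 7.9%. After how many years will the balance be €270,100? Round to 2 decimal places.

24.54 years

(1+i)^n = 270100/41800 = 6.46172, so n = ln 6.46172 / ln 1.079 = 24.5401 years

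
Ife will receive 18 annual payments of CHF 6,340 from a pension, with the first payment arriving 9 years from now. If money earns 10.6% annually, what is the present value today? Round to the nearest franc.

CHF 22,358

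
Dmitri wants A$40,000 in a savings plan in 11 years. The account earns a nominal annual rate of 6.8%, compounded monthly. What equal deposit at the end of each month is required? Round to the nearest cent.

A$204.51

With 12 periods per year: i = 0.00566667, n = 132.
FV-annuity factor = 195.584847; PMT = 40000 / 195.584847 = 204.5148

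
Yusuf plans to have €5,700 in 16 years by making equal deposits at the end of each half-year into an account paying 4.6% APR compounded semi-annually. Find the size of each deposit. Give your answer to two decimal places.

With 2 periods per year: i = 0.023, n = 32.
FV-annuity factor = 46.532088; PMT = 5700 / 46.532088 = 122.4961

€122.50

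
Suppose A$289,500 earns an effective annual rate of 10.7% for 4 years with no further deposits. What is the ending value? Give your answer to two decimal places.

289,500 × (1+0.107)^4 = 289,500 × 1.501725 = 434,749.4603

A$434,749.46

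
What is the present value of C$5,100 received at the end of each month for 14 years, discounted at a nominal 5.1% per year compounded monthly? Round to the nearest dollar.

i = 0.051/12 = 0.00425 per month; n = 14·12 = 168.
PV = PMT · [1 − (1+i)^(−n)] / i = 5100 · 119.900475 = 611,492.4237

C$611,492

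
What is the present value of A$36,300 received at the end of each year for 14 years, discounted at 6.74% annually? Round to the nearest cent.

A$322,470.10

Annuity factor a(14|0.0674) = 8.883474; PV = 36300 × 8.883474 = 322,470.1030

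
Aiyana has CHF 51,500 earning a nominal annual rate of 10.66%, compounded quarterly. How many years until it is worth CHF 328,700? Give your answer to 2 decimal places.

17.62 years

Periodic rate i = 0.1066/4 = 0.02665.
(1+i)^n = 328700/51500 = 6.38252, so n = ln 6.38252 / ln 1.02665 = 70.4748 quarters
= 70.4748/4 years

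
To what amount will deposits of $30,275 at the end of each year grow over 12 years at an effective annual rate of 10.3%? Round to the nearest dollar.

FV = PMT · [(1+i)^n − 1] / i = 30275 · 21.773741 = 659,200.0178

$659,200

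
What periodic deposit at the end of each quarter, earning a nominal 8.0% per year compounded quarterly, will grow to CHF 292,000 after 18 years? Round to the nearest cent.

CHF 1,847.43

Periodic rate i = 0.08/4 = 0.02; n = 18 × 4 = 72 periods.
PMT = 292000 / ( [(1+0.02)^72 − 1] / 0.02 ) = 292000 / 158.057019 = 1,847.4346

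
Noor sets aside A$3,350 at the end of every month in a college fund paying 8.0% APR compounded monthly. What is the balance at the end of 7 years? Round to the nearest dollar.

Periodic rate i = 0.08/12 = 0.00666667; n = 7 × 12 = 84 periods.
Accumulation factor s(84|0.00666667) = 112.113308; FV = 3350 × 112.113308 = 375,579.5808

A$375,580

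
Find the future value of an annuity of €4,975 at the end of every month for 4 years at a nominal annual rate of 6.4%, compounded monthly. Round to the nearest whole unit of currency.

€271,331

With 12 periods per year: i = 0.00533333, n = 48.
Accumulation factor s(48|0.00533333) = 54.538934; FV = 4975 × 54.538934 = 271,331.1952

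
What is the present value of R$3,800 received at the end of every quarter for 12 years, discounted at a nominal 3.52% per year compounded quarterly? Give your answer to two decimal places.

R$148,250.07

Periodic rate i = 0.0352/4 = 0.0088; n = 12 × 4 = 48 periods.
PV = PMT · [1 − (1+i)^(−n)] / i = 3800 · 39.013176 = 148,250.0687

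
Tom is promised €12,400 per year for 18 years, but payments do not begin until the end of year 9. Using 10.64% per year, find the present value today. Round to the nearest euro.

Value one period before first payment (t=8): 12400 × [1 − (1+0.1064)^(−18)] / 0.1064 = 12400 × 7.875709 = 97,658.7857
PV₀ = 97,658.7857 / (1+0.1064)^8 = 97,658.7857 / 2.245419 = 43,492.4611

€43,492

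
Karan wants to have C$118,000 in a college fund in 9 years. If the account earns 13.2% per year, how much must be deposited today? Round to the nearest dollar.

PV = FV·(1+i)^(−n) = 118,000 × 0.327629 = 38,660.2062

C$38,660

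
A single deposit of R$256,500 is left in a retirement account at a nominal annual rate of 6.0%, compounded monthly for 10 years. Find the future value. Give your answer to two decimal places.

R$466,675.26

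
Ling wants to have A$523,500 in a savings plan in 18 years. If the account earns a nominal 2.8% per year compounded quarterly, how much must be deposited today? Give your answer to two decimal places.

A$316,807.03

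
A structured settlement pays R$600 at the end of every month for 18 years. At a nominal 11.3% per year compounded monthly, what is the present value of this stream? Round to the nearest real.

With 12 periods per year: i = 0.00941667, n = 216.
Annuity factor a(216|0.00941667) = 92.170396; PV = 600 × 92.170396 = 55,302.2373

R$55,302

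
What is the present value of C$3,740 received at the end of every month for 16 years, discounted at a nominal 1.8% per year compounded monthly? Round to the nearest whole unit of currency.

C$623,524

Periodic rate i = 0.018/12 = 0.0015; n = 16 × 12 = 192 periods.
PV = 3740 × [1 − (1+0.0015)^(−192)] / 0.0015 = 3740 × 166.717736 = 623,524.3316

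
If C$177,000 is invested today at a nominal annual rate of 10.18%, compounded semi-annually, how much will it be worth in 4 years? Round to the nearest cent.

i = 0.1018/2 = 0.0509 per half-year; n = 4·2 = 8.
FV = PV·(1+i)^n = 177,000 × 1.487617 = 263,308.2112

C$263,308.21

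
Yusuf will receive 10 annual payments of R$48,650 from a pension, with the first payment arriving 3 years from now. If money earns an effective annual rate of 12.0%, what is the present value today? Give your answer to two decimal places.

R$219,135.32

Value one period before first payment (t=2): 48650 × [1 − (1+0.12)^(−10)] / 0.12 = 48650 × 5.650223 = 274,883.3503
PV₀ = 274,883.3503 / (1+0.12)^2 = 274,883.3503 / 1.254400 = 219,135.3239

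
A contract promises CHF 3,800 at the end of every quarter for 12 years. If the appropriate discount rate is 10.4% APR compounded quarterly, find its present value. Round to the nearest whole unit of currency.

i = 0.104/4 = 0.026 per quarter; n = 12·4 = 48.
Annuity factor a(48|0.026) = 27.242559; PV = 3800 × 27.242559 = 103,521.7260

CHF 103,522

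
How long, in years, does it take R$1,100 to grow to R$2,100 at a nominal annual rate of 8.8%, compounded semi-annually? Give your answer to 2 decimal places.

7.51 years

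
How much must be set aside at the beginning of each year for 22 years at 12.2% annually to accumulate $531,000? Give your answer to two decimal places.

PMT = 531000 / ( [(1+0.122)^22 − 1] / 0.122 × (1+i) ) = 531000 / 106.541253 = 4,983.9849

$4,983.98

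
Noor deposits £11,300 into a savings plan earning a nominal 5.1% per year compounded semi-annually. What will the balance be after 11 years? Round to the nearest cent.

i = 0.051/2 = 0.0255 per half-year; n = 11·2 = 22.
FV = PV·(1+i)^n = 11,300 × 1.740142 = 19,663.6016

£19,663.60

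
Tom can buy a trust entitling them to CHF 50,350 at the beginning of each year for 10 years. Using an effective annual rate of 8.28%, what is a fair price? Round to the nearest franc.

Annuity factor a(10|0.0828) × (1+i) = 7.174802; PV = 50350 × 7.174802 = 361,251.2932
(annuity-due: payments at period start, so ×(1+i).)

CHF 361,251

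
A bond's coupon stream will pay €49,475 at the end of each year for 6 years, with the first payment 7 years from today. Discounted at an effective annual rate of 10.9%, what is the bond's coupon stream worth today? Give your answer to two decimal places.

Value one period before first payment (t=6): 49475 × [1 − (1+0.109)^(−6)] / 0.109 = 49475 × 4.242753 = 209,910.2056
Discount back 6 years: 209,910.2056 × (1+0.109)^(−6) = 209,910.2056 × 0.537540 = 112,835.1153

€112,835.12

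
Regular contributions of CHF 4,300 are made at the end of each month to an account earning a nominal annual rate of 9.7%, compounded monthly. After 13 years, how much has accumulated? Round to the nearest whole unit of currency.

CHF 1,335,804

i = 0.097/12 = 0.00808333 per month; n = 13·12 = 156.
FV = PMT · [(1+i)^n − 1] / i = 4300 · 310.652145 = 1,335,804.2249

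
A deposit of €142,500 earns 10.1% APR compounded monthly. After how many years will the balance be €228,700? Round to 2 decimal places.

4.70 years

Periodic rate i = 0.101/12 = 0.00841667.
(1+i)^n = 228700/142500 = 1.60491, so n = ln 1.60491 / ln 1.00842 = 56.4424 months
= 56.4424/12 years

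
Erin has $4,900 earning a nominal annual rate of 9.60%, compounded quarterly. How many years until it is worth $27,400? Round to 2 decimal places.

18.14 years

Periodic rate i = 0.096/4 = 0.024.
n = ln(27400/4900) / ln(1+0.024) = ln(5.59184) / 0.023717 = 72.5784 quarters
= 72.5784/4 years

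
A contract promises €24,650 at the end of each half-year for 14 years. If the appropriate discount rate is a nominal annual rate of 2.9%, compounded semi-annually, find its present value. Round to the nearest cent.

With 2 periods per year: i = 0.0145, n = 28.
PV = 24650 × [1 − (1+0.0145)^(−28)] / 0.0145 = 24650 × 22.878929 = 563,965.5982

€563,965.60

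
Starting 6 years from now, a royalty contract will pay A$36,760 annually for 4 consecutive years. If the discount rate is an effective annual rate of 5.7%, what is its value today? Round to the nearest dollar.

PV at t=5 (ordinary 4-year annuity): 36760 × a(4|0.057) = 36760 × 3.489043 = 128,257.2080
Discount back 5 years: 128,257.2080 × (1+0.057)^(−5) = 128,257.2080 × 0.757923 = 97,209.0827

A$97,209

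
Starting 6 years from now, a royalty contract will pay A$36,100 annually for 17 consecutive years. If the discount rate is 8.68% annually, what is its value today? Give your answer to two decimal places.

PV at t=5 (ordinary 17-year annuity): 36100 × a(17|0.0868) = 36100 × 8.722165 = 314,870.1487
Discount back 5 years: 314,870.1487 × (1+0.0868)^(−5) = 314,870.1487 × 0.659556 = 207,674.5798

A$207,674.58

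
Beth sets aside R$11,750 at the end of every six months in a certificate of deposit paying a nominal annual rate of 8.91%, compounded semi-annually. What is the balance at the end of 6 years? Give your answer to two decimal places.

R$181,231.88

With 2 periods per year: i = 0.04455, n = 12.
FV = PMT · [(1+i)^n − 1] / i = 11750 · 15.423990 = 181,231.8818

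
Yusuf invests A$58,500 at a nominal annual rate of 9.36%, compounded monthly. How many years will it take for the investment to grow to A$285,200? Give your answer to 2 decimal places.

Periodic rate i = 0.0936/12 = 0.0078.
n = ln(285200/58500) / ln(1+0.0078) = ln(4.87521) / 0.007770 = 203.8890 months
= 203.8890/12 years

16.99 years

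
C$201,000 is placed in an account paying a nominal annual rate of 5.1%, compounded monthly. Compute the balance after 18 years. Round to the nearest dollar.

C$502,381

i = 0.051/12 = 0.00425 per month; n = 18·12 = 216.
FV = PV·(1+i)^n = 201,000 × 2.499410 = 502,381.4379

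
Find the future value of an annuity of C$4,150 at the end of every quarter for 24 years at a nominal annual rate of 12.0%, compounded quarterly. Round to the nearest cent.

With 4 periods per year: i = 0.03, n = 96.
FV = 4150 × [(1+0.03)^96 − 1] / 0.03 = 4150 × 535.850186 = 2,223,778.2738

C$2,223,778.27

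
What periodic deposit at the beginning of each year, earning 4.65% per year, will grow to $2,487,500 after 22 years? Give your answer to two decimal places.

FV-annuity factor × (1+i) = 38.666161; PMT = 2.4875e+06 / 38.666161 = 64,332.7371

$64,332.74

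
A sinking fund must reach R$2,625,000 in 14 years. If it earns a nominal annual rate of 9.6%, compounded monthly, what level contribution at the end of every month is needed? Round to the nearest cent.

R$7,462.95

i = 0.096/12 = 0.008 per month; n = 14·12 = 168.
PMT = 2.625e+06 / ( [(1+0.008)^168 − 1] / 0.008 ) = 2.625e+06 / 351.737602 = 7,462.9496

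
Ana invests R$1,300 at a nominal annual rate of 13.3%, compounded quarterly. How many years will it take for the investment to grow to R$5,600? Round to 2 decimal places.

11.16 years

Periodic rate i = 0.133/4 = 0.03325.
(1+i)^n = 5600/1300 = 4.30769, so n = ln 4.30769 / ln 1.03325 = 44.6481 quarters
= 44.6481/4 years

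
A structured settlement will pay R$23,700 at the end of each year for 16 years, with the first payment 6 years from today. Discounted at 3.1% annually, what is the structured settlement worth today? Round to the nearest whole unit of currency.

R$253,611

Value one period before first payment (t=5): 23700 × [1 − (1+0.031)^(−16)] / 0.031 = 23700 × 12.465610 = 295,434.9505
Discount back 5 years: 295,434.9505 × (1+0.031)^(−5) = 295,434.9505 × 0.858434 = 253,611.2680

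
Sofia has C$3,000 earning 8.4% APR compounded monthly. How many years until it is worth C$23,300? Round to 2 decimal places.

24.49 years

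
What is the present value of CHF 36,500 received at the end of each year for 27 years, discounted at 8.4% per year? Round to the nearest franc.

CHF 385,295

PV = PMT · [1 − (1+i)^(−n)] / i = 36500 · 10.556016 = 385,294.5891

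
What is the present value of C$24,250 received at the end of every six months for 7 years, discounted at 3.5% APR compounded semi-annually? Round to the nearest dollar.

C$298,809

i = 0.035/2 = 0.0175 per half-year; n = 7·2 = 14.
PV = PMT · [1 − (1+i)^(−n)] / i = 24250 · 12.322006 = 298,808.6423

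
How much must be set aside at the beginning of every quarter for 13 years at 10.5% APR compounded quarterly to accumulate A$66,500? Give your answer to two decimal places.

i = 0.105/4 = 0.02625 per quarter; n = 13·4 = 52.
FV-annuity factor × (1+i) = 111.318917; PMT = 66500 / 111.318917 = 597.3827

A$597.38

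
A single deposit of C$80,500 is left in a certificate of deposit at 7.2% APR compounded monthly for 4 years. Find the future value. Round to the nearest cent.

C$107,275.11

With 12 periods per year: i = 0.006, n = 48.
FV = 80,500 × (1 + 0.006)^48 = 107,275.1066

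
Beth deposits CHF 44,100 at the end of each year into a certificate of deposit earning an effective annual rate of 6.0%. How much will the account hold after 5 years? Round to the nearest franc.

FV = 44100 × [(1+0.06)^5 − 1] / 0.06 = 44100 × 5.637093 = 248,595.7995

CHF 248,596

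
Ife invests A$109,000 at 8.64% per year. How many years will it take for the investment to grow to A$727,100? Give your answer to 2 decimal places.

n = ln(727100/109000) / ln(1+0.0864) = ln(6.67064) / 0.082869 = 22.9001 years

22.90 years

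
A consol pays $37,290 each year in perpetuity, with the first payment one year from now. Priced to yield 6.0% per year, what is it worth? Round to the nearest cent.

PV = C/r = 37290/0.06 = 621,500.0000

$621,500.00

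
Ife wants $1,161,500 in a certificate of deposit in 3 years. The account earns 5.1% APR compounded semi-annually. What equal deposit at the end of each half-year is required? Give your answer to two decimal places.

With 2 periods per year: i = 0.0255, n = 6.
FV-annuity factor = 6.395756; PMT = 1.1615e+06 / 6.395756 = 181,604.7941

$181,604.79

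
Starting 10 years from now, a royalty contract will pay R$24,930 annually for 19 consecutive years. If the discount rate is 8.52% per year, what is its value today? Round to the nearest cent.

R$110,533.86

PV at t=9 (ordinary 19-year annuity): 24930 × a(19|0.0852) = 24930 × 9.254674 = 230,719.0134
PV₀ = 230,719.0134 / (1+0.0852)^9 = 230,719.0134 / 2.087315 = 110,533.8558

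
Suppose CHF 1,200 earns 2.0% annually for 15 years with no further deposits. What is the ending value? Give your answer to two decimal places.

FV = PV·(1+i)^n = 1,200 × 1.345868 = 1,615.0420

CHF 1,615.04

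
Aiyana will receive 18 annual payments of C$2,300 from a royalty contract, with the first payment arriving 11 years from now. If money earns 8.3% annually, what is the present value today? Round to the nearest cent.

Value one period before first payment (t=10): 2300 × [1 − (1+0.083)^(−18)] / 0.083 = 2300 × 9.179991 = 21,113.9795
PV₀ = 21,113.9795 / (1+0.083)^10 = 21,113.9795 / 2.219650 = 9,512.2998

C$9,512.30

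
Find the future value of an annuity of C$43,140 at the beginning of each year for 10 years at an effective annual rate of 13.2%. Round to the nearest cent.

Accumulation factor s(10|0.132) × (1+i) = 21.054591; FV = 43140 × 21.054591 = 908,295.0662
(annuity-due: payments at period start, so ×(1+i).)

C$908,295.07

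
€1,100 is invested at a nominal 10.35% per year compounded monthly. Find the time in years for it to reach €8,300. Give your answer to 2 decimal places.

Periodic rate i = 0.1035/12 = 0.008625.
n = ln(8300/1100) / ln(1+0.008625) = ln(7.54545) / 0.008588 = 235.3215 months
= 235.3215/12 years

19.61 years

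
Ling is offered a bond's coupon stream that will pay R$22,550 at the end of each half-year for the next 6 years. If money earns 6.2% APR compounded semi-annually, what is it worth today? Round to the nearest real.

R$223,129

With 2 periods per year: i = 0.031, n = 12.
PV = PMT · [1 − (1+i)^(−n)] / i = 22550 · 9.894845 = 223,128.7595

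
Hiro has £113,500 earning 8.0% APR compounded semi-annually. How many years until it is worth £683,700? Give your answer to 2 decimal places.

22.89 years

Periodic rate i = 0.08/2 = 0.04.
(1+i)^n = 683700/113500 = 6.02379, so n = ln 6.02379 / ln 1.04 = 45.7849 half-years
= 45.7849/2 years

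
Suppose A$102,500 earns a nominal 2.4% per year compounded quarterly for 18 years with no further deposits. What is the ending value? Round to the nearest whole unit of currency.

A$157,681

With 4 periods per year: i = 0.006, n = 72.
FV = PV·(1+i)^n = 102,500 × 1.538348 = 157,680.6775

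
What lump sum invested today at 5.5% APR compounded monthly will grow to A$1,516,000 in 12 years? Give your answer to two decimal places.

Periodic rate i = 0.055/12 = 0.00458333; n = 12 × 12 = 144 periods.
Discount factor = (1+0.00458333)^(−144) = 0.517631; PV = 1,516,000 × 0.517631 = 784,729.0198

A$784,729.02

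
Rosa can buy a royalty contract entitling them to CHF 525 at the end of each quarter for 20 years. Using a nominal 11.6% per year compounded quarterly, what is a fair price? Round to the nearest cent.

i = 0.116/4 = 0.029 per quarter; n = 20·4 = 80.
PV = PMT · [1 − (1+i)^(−n)] / i = 525 · 30.980308 = 16,264.6617

CHF 16,264.66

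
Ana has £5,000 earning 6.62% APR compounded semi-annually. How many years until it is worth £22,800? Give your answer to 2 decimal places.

23.30 years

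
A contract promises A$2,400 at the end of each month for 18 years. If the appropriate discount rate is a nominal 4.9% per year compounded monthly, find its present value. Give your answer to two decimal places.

A$344,014.09

i = 0.049/12 = 0.00408333 per month; n = 18·12 = 216.
PV = 2400 × [1 − (1+0.00408333)^(−216)] / 0.00408333 = 2400 × 143.339205 = 344,014.0911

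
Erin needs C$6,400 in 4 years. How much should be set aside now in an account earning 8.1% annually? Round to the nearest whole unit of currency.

C$4,687

PV = FV·(1+i)^(−n) = 6,400 × 0.732314 = 4,686.8084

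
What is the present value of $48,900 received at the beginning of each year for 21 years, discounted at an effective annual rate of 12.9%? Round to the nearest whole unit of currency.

PV = 48900 × [1 − (1+0.129)^(−21)] / 0.129 × (1+i) = 48900 × 8.067189 = 394,485.5379
Payments are at the start of each period, so multiply by (1+i).

$394,486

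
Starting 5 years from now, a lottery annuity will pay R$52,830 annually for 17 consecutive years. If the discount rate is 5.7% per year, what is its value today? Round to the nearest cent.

Value one period before first payment (t=4): 52830 × [1 − (1+0.057)^(−17)] / 0.057 = 52830 × 10.707099 = 565,656.0532
Discount back 4 years: 565,656.0532 × (1+0.057)^(−4) = 565,656.0532 × 0.801125 = 453,160.9616

R$453,160.96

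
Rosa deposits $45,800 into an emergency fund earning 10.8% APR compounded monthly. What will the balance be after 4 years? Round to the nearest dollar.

Periodic rate i = 0.108/12 = 0.009; n = 4 × 12 = 48 periods.
45,800 × (1+0.009)^48 = 45,800 × 1.537361 = 70,411.1532

$70,411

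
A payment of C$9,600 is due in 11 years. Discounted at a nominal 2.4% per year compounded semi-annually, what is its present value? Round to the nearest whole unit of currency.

i = 0.024/2 = 0.012 per half-year; n = 11·2 = 22.
PV = 9,600 / (1 + 0.012)^22 = 9,600 / 1.300084 = 7,384.1406

C$7,384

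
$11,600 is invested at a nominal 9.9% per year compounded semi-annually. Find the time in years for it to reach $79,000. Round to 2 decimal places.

19.85 years

Periodic rate i = 0.099/2 = 0.0495.
n = ln(79000/11600) / ln(1+0.0495) = ln(6.81034) / 0.048314 = 39.7079 half-years
= 39.7079/2 years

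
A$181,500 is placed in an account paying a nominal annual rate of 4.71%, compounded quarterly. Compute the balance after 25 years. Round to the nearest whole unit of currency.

A$585,155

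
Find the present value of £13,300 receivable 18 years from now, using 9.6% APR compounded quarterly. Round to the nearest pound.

£2,411

i = 0.096/4 = 0.024 per quarter; n = 18·4 = 72.
PV = 13,300 / (1 + 0.024)^72 = 13,300 / 5.515652 = 2,411.3195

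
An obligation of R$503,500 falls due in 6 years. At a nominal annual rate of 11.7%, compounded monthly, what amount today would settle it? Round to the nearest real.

R$250,381

i = 0.117/12 = 0.00975 per month; n = 6·12 = 72.
PV = 503,500 / (1 + 0.00975)^72 = 503,500 / 2.010935 = 250,381.0303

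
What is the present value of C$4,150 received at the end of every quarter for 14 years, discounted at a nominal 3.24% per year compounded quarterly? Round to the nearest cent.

With 4 periods per year: i = 0.0081, n = 56.
Annuity factor a(56|0.0081) = 44.876694; PV = 4150 × 44.876694 = 186,238.2802

C$186,238.28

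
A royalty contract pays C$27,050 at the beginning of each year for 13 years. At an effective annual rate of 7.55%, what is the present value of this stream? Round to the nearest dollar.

Annuity factor a(13|0.0755) × (1+i) = 8.714996; PV = 27050 × 8.714996 = 235,740.6329
(Beginning-of-period payments → annuity-due factor ×(1+i).)

C$235,741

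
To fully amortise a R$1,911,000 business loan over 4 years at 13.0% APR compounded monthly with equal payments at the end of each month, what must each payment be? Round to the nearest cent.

R$51,267.34

i = 0.13/12 = 0.0108333 per month; n = 4·12 = 48.
PMT = 1.911e+06 / ( [1 − (1+0.0108333)^(−48)] / 0.0108333 ) = 1.911e+06 / 37.275190 = 51,267.3447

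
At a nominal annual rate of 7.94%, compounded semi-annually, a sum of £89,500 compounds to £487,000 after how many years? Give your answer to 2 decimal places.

Periodic rate i = 0.0794/2 = 0.0397.
n = ln(487000/89500) / ln(1+0.0397) = ln(5.44134) / 0.038932 = 43.5122 half-years
= 43.5122/2 years

21.76 years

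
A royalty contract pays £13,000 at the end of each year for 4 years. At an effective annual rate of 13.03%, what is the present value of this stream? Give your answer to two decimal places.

PV = PMT · [1 − (1+i)^(−n)] / i = 13000 · 2.972618 = 38,644.0367

£38,644.04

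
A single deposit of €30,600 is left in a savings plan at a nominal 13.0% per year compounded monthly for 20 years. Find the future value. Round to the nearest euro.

With 12 periods per year: i = 0.0108333, n = 240.
30,600 × (1+0.0108333)^240 = 30,600 × 13.276792 = 406,269.8400

€406,270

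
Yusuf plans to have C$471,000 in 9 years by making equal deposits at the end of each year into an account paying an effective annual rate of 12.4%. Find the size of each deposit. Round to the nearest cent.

C$31,341.07

FV-annuity factor = 15.028205; PMT = 471000 / 15.028205 = 31,341.0678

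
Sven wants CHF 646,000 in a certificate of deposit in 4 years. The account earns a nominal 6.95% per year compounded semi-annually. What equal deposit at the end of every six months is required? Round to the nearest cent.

Periodic rate i = 0.0695/2 = 0.03475; n = 4 × 2 = 8 periods.
PMT = 646000 / ( [(1+0.03475)^8 − 1] / 0.03475 ) = 646000 / 9.043644 = 71,431.3833

CHF 71,431.38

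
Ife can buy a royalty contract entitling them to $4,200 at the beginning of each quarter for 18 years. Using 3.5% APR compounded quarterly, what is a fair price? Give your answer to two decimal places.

$225,611.42

With 4 periods per year: i = 0.00875, n = 72.
Annuity factor a(72|0.00875) × (1+i) = 53.717004; PV = 4200 × 53.717004 = 225,611.4157
(Beginning-of-period payments → annuity-due factor ×(1+i).)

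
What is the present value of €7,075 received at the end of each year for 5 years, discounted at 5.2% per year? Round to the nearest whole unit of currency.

PV = 7075 × [1 − (1+0.052)^(−5)] / 0.052 = 7075 × 4.305645 = 30,462.4378

€30,462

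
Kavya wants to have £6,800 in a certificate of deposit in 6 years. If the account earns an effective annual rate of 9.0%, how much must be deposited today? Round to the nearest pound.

£4,055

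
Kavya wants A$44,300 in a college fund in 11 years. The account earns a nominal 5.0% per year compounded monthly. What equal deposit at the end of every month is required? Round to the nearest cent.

A$252.41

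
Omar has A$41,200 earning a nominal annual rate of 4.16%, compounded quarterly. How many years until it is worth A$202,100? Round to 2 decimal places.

38.43 years

Periodic rate i = 0.0416/4 = 0.0104.
n = ln(202100/41200) / ln(1+0.0104) = ln(4.90534) / 0.010346 = 153.7096 quarters
= 153.7096/4 years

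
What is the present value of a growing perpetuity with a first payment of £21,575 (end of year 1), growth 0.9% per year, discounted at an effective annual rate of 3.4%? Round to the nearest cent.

PV = PMT / (i − g) = 21575 / (0.034 − 0.009) = 21575 / 0.025000 = 863,000.0000

£863,000.00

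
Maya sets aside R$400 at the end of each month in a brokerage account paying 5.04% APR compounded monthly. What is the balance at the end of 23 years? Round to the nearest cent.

R$207,586.12

Periodic rate i = 0.0504/12 = 0.0042; n = 23 × 12 = 276 periods.
FV = 400 × [(1+0.0042)^276 − 1] / 0.0042 = 400 × 518.965305 = 207,586.1221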